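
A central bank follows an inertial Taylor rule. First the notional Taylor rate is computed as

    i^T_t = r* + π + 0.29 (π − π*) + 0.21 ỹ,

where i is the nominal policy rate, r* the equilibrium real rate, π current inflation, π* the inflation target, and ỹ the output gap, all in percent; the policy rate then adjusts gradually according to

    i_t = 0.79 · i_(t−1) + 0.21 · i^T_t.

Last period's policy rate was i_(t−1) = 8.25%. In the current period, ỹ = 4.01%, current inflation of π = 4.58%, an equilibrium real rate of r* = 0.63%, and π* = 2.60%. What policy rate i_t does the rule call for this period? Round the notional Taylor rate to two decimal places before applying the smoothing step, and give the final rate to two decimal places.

i^T_t = 0.63 + 4.58 + 0.29 × (4.58 − 2.60) + 0.21 × 4.01
   = 0.63 + 4.58 + 0.5742 + 0.8421 = 6.63
i_t = 0.79 × 8.25 + 0.21 × 6.63 = 6.5175 + 1.3923 = 7.91

7.91%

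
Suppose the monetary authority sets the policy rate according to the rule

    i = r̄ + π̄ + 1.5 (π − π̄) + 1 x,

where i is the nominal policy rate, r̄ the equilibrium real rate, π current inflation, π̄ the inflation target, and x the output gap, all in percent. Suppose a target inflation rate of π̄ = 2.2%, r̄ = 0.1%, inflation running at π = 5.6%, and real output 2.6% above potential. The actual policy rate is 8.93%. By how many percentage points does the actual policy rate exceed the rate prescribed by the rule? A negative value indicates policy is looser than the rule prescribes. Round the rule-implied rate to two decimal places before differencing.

-1.07 pp

Output 2.6% above potential → x = 2.6.
i = 0.1 + 2.2 + 1.5 × (5.6 − 2.2) + 1 × 2.6
   = 0.1 + 2.2 + 5.1 + 2.6 = 10.00
Deviation = 8.93 − 10.00 = -1.07 pp.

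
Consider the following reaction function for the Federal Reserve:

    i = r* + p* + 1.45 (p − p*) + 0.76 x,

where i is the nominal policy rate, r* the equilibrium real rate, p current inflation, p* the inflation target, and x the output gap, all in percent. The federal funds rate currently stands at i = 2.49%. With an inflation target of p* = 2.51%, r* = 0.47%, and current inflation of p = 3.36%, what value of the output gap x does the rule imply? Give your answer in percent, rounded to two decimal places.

-2.27%

0.76 x = 2.49 − 0.47 − 2.51 − 1.45 × (3.36 − 2.51) = -1.7225
x = -1.7225 / 0.76 = -2.27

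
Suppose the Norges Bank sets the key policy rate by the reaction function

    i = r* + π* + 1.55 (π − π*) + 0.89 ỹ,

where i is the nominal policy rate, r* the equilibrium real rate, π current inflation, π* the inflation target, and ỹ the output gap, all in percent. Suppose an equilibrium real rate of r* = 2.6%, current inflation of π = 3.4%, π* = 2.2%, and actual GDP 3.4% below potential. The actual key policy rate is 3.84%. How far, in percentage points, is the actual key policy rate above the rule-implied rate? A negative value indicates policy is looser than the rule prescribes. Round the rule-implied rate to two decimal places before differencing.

0.21 pp

Output 3.4% below potential → ỹ = -3.4.
i = 2.6 + 2.2 + 1.55 × (3.4 − 2.2) + 0.89 × (-3.4)
   = 2.6 + 2.2 + 1.86 − 3.026 = 3.63
Deviation = 3.84 − 3.63 = 0.21 pp.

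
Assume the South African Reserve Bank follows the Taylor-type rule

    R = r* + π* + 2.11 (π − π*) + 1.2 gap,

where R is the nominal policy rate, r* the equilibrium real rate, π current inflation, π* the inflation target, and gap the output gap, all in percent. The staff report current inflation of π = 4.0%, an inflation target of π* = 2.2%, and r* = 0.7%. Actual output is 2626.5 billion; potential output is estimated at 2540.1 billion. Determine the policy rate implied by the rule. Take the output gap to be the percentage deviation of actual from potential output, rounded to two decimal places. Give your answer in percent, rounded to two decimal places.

10.78%

Output gap = 100 × (2626.5 − 2540.1) / 2540.1 = 3.40%.
R = 0.70 + 2.20 + 2.11 × (4.00 − 2.20) + 1.2 × 3.40
   = 0.70 + 2.2 + 3.798 + 4.08 = 10.78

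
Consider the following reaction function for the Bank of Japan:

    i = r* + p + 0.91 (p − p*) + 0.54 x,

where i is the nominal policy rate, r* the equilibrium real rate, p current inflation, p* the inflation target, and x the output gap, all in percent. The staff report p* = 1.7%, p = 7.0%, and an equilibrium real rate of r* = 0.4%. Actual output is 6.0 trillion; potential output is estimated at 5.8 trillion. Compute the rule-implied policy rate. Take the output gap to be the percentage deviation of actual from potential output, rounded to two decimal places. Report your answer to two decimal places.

Output gap = 100 × (6.0 − 5.8) / 5.8 = 3.45%.
i = 0.40 + 7.00 + 0.91 × (7.00 − 1.70) + 0.54 × 3.45
   = 0.40 + 7 + 4.823 + 1.863 = 14.09

14.09%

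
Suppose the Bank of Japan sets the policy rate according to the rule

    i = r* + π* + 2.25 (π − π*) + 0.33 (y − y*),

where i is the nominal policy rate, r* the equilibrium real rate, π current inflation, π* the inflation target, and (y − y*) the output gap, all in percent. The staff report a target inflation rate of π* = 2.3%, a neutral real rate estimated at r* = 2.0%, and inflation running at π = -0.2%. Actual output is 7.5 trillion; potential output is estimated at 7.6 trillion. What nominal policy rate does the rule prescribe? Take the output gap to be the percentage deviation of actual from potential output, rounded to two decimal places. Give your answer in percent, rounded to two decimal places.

Output gap = 100 × (7.5 − 7.6) / 7.6 = -1.32%.
i = 2.00 + 2.30 + 2.25 × (-0.20 − 2.30) + 0.33 × (-1.32)
   = 2.00 + 2.3 − 5.625 − 0.4356 = -1.76

-1.76%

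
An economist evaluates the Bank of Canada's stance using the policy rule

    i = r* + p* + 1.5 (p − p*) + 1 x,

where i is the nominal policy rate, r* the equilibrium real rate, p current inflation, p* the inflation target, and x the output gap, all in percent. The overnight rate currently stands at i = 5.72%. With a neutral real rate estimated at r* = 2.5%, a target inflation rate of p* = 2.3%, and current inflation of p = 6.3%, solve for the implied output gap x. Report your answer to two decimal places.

-5.08%

1 x = 5.72 − 2.5 − 2.3 − 1.5 × (6.3 − 2.3) = -5.08
x = -5.08 / 1 = -5.08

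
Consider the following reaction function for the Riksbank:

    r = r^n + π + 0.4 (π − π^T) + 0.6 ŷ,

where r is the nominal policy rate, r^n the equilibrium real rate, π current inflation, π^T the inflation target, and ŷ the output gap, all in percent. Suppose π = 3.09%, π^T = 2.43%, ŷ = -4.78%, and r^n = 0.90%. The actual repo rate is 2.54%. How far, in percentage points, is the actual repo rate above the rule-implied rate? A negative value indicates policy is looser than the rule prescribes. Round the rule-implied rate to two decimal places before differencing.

r = 0.90 + 3.09 + 0.4 × (3.09 − 2.43) + 0.6 × (-4.78)
   = 0.90 + 3.09 + 0.264 − 2.868 = 1.39
Deviation = 2.54 − 1.39 = 1.15 pp.

1.15 pp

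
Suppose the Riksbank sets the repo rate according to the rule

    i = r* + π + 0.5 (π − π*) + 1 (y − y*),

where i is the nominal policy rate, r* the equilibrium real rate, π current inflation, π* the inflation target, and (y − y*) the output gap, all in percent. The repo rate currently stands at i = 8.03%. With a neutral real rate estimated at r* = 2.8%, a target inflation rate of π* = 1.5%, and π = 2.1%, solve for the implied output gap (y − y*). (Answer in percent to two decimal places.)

1 (y − y*) = 8.03 − 2.8 − 2.1 − 0.5 × (2.1 − 1.5) = 2.83
(y − y*) = 2.83 / 1 = 2.83

2.83%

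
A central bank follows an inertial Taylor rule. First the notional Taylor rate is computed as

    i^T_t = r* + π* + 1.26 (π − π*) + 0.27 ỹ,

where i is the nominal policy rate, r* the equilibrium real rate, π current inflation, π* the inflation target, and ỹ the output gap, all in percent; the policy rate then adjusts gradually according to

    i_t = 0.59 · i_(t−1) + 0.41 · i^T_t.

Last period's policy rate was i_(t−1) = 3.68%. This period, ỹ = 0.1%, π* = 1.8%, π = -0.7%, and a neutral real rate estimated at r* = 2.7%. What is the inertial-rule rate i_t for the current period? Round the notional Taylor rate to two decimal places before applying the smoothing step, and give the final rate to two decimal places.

i^T_t = 2.7 + 1.8 + 1.26 × (-0.7 − 1.8) + 0.27 × 0.1
   = 2.7 + 1.8 − 3.15 + 0.027 = 1.38
i_t = 0.59 × 3.68 + 0.41 × 1.38 = 2.1712 + 0.5658 = 2.74

2.74%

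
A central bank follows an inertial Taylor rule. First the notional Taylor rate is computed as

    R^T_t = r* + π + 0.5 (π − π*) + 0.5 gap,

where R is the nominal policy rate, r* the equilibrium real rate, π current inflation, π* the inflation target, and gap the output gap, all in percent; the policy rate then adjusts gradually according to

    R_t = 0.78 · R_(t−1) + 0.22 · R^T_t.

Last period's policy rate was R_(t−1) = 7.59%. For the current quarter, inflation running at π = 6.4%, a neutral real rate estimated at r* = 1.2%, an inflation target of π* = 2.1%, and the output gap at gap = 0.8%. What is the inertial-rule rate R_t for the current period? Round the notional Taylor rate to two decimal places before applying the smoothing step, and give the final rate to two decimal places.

8.15%

R^T_t = 1.2 + 6.4 + 0.5 × (6.4 − 2.1) + 0.5 × 0.8
   = 1.2 + 6.4 + 2.15 + 0.4 = 10.15
R_t = 0.78 × 7.59 + 0.22 × 10.15 = 5.9202 + 2.233 = 8.15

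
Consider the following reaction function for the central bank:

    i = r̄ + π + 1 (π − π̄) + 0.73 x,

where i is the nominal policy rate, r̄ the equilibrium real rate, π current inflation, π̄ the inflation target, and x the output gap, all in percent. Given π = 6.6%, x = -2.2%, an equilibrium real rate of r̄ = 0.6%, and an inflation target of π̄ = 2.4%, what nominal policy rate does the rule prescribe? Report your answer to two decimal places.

i = 0.6 + 6.6 + 1 × (6.6 − 2.4) + 0.73 × (-2.2)
   = 0.6 + 6.6 + 4.2 − 1.606 = 9.79

9.79%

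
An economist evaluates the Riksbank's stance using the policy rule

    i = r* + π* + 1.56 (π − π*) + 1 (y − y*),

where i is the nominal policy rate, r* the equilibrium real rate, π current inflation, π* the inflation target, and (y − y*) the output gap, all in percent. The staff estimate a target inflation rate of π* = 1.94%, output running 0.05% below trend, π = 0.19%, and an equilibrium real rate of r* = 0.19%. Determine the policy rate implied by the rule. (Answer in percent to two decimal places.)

-0.65%

Output 0.05% below potential → (y − y*) = -0.05.
i = 0.19 + 1.94 + 1.56 × (0.19 − 1.94) + 1 × (-0.05)
   = 0.19 + 1.94 − 2.73 − 0.05 = -0.65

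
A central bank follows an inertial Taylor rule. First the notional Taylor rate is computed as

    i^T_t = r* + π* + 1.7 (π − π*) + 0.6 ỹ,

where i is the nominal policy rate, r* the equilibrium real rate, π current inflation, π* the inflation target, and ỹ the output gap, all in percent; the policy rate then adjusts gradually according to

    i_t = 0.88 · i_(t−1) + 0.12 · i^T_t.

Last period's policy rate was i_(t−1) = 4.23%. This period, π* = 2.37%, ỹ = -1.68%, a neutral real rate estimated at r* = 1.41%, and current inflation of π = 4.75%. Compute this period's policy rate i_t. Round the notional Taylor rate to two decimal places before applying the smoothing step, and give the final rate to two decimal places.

i^T_t = 1.41 + 2.37 + 1.7 × (4.75 − 2.37) + 0.6 × (-1.68)
   = 1.41 + 2.37 + 4.046 − 1.008 = 6.82
i_t = 0.88 × 4.23 + 0.12 × 6.82 = 3.7224 + 0.8184 = 4.54

4.54%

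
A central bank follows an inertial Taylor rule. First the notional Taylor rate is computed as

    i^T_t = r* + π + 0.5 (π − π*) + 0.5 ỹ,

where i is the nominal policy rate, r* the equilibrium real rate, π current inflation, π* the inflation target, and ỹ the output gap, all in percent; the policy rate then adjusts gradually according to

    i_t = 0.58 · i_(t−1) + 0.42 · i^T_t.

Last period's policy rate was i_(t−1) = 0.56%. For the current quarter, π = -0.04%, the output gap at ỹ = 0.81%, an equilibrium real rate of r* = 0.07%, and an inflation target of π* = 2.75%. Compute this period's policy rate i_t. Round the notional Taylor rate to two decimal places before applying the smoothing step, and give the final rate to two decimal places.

i^T_t = 0.07 + (-0.04) + 0.5 × (-0.04 − 2.75) + 0.5 × 0.81
   = 0.07 − 0.04 − 1.395 + 0.405 = -0.96
i_t = 0.58 × 0.56 + 0.42 × (-0.96) = 0.3248 − 0.4032 = -0.08

-0.08%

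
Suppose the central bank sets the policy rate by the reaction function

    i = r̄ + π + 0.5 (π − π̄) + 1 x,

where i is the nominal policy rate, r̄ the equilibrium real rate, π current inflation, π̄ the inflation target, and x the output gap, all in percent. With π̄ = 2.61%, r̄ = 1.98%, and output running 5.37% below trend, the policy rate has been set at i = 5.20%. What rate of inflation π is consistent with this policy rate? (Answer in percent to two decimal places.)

Output 5.37% below potential → x = -5.37.
Collecting π: i = r̄ + (1 + 0.5) π − 0.5 π̄ + 1 x
1.5 π = 5.20 − 1.98 + 0.5 × 2.61 − 1 × (-5.37) = 9.895
π = 9.895 / 1.5 = 6.60

6.60%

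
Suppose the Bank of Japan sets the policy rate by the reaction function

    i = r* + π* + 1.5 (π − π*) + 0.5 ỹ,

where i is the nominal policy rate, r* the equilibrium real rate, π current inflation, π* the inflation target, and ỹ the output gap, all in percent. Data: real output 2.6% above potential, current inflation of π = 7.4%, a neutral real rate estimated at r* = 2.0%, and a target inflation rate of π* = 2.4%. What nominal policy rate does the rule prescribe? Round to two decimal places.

13.20%

Output 2.6% above potential → ỹ = 2.6.
i = 2.0 + 2.4 + 1.5 × (7.4 − 2.4) + 0.5 × 2.6
   = 2.0 + 2.4 + 7.5 + 1.3 = 13.20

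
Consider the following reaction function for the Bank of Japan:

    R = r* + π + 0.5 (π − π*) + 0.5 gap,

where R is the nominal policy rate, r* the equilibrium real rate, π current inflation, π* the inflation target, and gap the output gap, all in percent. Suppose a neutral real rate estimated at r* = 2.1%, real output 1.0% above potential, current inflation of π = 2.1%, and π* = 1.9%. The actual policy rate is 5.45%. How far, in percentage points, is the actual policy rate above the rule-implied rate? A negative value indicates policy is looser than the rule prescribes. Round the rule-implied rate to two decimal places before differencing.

0.65 pp

Output 1.0% above potential → gap = 1.0.
R = 2.1 + 2.1 + 0.5 × (2.1 − 1.9) + 0.5 × 1.0
   = 2.1 + 2.1 + 0.1 + 0.5 = 4.80
Deviation = 5.45 − 4.80 = 0.65 pp.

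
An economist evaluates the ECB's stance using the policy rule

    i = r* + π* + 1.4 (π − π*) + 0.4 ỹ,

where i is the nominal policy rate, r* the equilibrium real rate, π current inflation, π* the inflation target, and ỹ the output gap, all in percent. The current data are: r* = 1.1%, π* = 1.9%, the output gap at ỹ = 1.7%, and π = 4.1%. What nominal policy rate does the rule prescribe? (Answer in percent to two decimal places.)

6.76%

i = 1.1 + 1.9 + 1.4 × (4.1 − 1.9) + 0.4 × 1.7
   = 1.1 + 1.9 + 3.08 + 0.68 = 6.76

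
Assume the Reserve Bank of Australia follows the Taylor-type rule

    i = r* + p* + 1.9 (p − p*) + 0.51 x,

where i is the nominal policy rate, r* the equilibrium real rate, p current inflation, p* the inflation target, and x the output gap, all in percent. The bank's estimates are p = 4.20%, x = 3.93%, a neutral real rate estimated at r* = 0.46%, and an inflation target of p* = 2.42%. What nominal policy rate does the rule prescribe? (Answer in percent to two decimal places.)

i = 0.46 + 2.42 + 1.9 × (4.20 − 2.42) + 0.51 × 3.93
   = 0.46 + 2.42 + 3.382 + 2.0043 = 8.27

8.27%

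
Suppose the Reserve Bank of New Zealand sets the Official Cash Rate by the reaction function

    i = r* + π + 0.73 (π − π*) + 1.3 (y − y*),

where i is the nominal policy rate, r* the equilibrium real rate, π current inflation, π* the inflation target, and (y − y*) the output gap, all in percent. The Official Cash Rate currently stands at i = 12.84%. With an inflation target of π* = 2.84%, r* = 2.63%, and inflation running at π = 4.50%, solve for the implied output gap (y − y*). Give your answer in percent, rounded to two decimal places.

1.3 (y − y*) = 12.84 − 2.63 − 4.50 − 0.73 × (4.50 − 2.84) = 4.4982
(y − y*) = 4.4982 / 1.3 = 3.46

3.46%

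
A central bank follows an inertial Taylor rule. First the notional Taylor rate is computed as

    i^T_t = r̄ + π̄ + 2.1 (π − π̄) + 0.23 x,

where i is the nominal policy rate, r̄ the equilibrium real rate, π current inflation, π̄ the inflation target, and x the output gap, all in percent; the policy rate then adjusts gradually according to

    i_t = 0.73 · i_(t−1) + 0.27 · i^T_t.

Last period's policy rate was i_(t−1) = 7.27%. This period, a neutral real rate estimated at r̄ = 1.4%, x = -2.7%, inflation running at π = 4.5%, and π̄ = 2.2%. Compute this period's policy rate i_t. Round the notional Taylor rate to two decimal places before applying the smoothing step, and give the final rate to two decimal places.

7.42%

i^T_t = 1.4 + 2.2 + 2.1 × (4.5 − 2.2) + 0.23 × (-2.7)
   = 1.4 + 2.2 + 4.83 − 0.621 = 7.81
i_t = 0.73 × 7.27 + 0.27 × 7.81 = 5.3071 + 2.1087 = 7.42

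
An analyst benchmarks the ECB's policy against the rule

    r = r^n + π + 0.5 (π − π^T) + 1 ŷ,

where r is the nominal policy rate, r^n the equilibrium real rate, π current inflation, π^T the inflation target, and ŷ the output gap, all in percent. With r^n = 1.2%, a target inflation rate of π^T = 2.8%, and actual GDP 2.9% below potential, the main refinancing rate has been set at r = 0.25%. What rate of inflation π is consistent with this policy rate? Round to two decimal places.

Output 2.9% below potential → ŷ = -2.9.
Collecting π: r = r^n + (1 + 0.5) π − 0.5 π^T + 1 ŷ
1.5 π = 0.25 − 1.2 + 0.5 × 2.8 − 1 × (-2.9) = 3.35
π = 3.35 / 1.5 = 2.23

2.23%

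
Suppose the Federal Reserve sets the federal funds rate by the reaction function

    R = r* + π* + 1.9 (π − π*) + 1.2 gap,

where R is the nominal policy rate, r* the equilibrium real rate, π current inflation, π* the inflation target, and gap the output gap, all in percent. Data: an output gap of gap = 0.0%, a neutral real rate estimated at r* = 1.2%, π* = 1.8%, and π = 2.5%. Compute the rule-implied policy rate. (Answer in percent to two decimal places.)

4.33%

R = 1.2 + 1.8 + 1.9 × (2.5 − 1.8) + 1.2 × 0.0
   = 1.2 + 1.8 + 1.33 + 0 = 4.33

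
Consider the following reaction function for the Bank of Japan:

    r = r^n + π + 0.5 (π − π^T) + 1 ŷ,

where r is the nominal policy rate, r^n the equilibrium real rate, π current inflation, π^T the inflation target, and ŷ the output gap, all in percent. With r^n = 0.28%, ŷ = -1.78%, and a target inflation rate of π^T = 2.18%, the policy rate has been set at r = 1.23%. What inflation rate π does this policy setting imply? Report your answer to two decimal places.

Collecting π: r = r^n + (1 + 0.5) π − 0.5 π^T + 1 ŷ
1.5 π = 1.23 − 0.28 + 0.5 × 2.18 − 1 × (-1.78) = 3.82
π = 3.82 / 1.5 = 2.55

2.55%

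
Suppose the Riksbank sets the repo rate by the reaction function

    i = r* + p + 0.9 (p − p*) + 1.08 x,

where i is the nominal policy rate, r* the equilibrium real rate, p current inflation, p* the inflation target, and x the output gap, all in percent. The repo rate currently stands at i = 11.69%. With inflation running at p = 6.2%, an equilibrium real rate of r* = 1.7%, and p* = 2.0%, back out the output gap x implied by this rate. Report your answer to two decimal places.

1.08 x = 11.69 − 1.7 − 6.2 − 0.9 × (6.2 − 2.0) = 0.01
x = 0.01 / 1.08 = 0.01

0.01%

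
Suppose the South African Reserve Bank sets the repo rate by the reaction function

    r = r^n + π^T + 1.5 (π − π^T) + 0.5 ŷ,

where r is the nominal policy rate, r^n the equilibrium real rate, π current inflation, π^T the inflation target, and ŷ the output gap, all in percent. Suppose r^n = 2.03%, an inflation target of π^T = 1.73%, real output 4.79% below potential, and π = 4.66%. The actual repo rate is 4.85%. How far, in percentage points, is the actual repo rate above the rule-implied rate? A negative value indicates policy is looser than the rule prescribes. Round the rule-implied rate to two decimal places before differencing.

-0.91 pp

Output 4.79% below potential → ŷ = -4.79.
r = 2.03 + 1.73 + 1.5 × (4.66 − 1.73) + 0.5 × (-4.79)
   = 2.03 + 1.73 + 4.395 − 2.395 = 5.76
Deviation = 4.85 − 5.76 = -0.91 pp.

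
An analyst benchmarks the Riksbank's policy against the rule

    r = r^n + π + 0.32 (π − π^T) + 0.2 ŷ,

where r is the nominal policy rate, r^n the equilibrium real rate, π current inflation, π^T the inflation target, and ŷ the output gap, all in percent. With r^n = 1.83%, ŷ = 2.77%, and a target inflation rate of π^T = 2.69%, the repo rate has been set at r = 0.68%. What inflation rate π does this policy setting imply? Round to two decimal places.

Collecting π: r = r^n + (1 + 0.32) π − 0.32 π^T + 0.2 ŷ
1.32 π = 0.68 − 1.83 + 0.32 × 2.69 − 0.2 × 2.77 = -0.8432
π = -0.8432 / 1.32 = -0.64

-0.64%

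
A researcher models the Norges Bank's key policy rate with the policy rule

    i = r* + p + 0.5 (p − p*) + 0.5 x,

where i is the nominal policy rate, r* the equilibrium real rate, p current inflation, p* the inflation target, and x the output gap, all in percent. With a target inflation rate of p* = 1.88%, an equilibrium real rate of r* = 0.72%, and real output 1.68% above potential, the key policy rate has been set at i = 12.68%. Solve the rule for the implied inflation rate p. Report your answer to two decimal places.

8.04%

Output 1.68% above potential → x = 1.68.
Collecting p: i = r* + (1 + 0.5) p − 0.5 p* + 0.5 x
1.5 p = 12.68 − 0.72 + 0.5 × 1.88 − 0.5 × 1.68 = 12.06
p = 12.06 / 1.5 = 8.04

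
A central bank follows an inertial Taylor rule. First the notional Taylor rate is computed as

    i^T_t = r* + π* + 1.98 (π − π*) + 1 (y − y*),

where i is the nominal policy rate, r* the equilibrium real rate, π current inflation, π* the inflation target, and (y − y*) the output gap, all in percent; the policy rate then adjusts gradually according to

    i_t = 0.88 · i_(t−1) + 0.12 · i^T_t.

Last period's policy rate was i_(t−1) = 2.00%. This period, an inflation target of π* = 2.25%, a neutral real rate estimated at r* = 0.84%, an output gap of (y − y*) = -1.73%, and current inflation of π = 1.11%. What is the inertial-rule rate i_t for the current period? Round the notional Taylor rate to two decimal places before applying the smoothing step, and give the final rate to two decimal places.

i^T_t = 0.84 + 2.25 + 1.98 × (1.11 − 2.25) + 1 × (-1.73)
   = 0.84 + 2.25 − 2.2572 − 1.73 = -0.90
i_t = 0.88 × 2.00 + 0.12 × (-0.90) = 1.76 − 0.108 = 1.65

1.65%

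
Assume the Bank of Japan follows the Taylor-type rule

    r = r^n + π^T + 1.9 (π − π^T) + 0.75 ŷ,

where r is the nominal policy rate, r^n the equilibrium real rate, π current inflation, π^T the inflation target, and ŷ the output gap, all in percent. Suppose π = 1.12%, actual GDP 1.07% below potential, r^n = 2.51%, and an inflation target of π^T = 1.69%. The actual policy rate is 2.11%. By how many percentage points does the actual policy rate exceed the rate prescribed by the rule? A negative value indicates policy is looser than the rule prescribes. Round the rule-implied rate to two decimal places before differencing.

Output 1.07% below potential → ŷ = -1.07.
r = 2.51 + 1.69 + 1.9 × (1.12 − 1.69) + 0.75 × (-1.07)
   = 2.51 + 1.69 − 1.083 − 0.8025 = 2.31
Deviation = 2.11 − 2.31 = -0.20 pp.

-0.20 pp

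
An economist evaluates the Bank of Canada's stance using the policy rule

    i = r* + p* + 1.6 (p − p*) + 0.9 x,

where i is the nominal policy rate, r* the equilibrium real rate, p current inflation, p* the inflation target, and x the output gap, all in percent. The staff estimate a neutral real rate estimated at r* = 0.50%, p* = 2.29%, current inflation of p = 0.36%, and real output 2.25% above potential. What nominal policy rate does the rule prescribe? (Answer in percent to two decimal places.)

Output 2.25% above potential → x = 2.25.
i = 0.50 + 2.29 + 1.6 × (0.36 − 2.29) + 0.9 × 2.25
   = 0.50 + 2.29 − 3.088 + 2.025 = 1.73

1.73%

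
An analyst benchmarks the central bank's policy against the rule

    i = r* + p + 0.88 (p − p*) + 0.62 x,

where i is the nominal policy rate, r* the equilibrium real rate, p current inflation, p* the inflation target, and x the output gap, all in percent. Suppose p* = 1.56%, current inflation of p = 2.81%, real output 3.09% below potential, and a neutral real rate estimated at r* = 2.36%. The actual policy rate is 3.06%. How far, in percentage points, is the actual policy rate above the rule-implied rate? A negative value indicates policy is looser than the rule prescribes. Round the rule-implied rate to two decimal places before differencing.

Output 3.09% below potential → x = -3.09.
i = 2.36 + 2.81 + 0.88 × (2.81 − 1.56) + 0.62 × (-3.09)
   = 2.36 + 2.81 + 1.1 − 1.9158 = 4.35
Deviation = 3.06 − 4.35 = -1.29 pp.

-1.29 pp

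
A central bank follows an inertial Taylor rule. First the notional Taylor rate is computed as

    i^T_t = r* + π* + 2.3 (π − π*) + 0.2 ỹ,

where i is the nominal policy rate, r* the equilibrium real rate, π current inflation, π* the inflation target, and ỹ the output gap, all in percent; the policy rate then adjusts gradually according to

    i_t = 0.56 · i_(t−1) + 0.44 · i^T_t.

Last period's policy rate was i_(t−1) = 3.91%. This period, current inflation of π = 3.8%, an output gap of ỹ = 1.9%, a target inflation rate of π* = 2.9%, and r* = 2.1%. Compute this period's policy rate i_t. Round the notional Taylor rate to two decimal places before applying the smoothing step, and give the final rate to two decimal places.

i^T_t = 2.1 + 2.9 + 2.3 × (3.8 − 2.9) + 0.2 × 1.9
   = 2.1 + 2.9 + 2.07 + 0.38 = 7.45
i_t = 0.56 × 3.91 + 0.44 × 7.45 = 2.1896 + 3.278 = 5.47

5.47%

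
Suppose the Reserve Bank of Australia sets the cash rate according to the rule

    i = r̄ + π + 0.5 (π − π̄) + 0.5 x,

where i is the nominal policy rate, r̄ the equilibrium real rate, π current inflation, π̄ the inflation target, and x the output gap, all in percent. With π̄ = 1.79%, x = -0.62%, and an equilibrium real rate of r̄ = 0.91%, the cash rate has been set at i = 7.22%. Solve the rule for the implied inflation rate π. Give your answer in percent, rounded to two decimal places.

Collecting π: i = r̄ + (1 + 0.5) π − 0.5 π̄ + 0.5 x
1.5 π = 7.22 − 0.91 + 0.5 × 1.79 − 0.5 × (-0.62) = 7.515
π = 7.515 / 1.5 = 5.01

5.01%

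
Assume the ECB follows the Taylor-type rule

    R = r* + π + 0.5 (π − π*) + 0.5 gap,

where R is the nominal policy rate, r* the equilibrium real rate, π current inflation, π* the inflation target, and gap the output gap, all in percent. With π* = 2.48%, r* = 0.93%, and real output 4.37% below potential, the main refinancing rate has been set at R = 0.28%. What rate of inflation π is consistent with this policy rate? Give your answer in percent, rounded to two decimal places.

1.85%

Output 4.37% below potential → gap = -4.37.
Collecting π: R = r* + (1 + 0.5) π − 0.5 π* + 0.5 gap
1.5 π = 0.28 − 0.93 + 0.5 × 2.48 − 0.5 × (-4.37) = 2.775
π = 2.775 / 1.5 = 1.85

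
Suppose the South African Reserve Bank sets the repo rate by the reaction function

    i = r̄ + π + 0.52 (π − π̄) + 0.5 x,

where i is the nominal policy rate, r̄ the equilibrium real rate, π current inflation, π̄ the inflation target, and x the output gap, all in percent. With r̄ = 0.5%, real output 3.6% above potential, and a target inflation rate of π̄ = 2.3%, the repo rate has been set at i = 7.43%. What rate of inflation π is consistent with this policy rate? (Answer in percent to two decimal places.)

Output 3.6% above potential → x = 3.6.
Collecting π: i = r̄ + (1 + 0.52) π − 0.52 π̄ + 0.5 x
1.52 π = 7.43 − 0.5 + 0.52 × 2.3 − 0.5 × 3.6 = 6.326
π = 6.326 / 1.52 = 4.16

4.16%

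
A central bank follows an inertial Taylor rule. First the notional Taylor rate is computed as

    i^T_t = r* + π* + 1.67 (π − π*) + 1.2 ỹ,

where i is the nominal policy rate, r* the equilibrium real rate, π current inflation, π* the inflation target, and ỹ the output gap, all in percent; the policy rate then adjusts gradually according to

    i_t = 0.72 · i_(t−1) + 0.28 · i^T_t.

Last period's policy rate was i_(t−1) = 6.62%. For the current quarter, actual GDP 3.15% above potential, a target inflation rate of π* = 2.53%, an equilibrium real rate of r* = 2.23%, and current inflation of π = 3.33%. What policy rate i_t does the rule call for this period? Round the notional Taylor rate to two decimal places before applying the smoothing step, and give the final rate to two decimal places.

7.53%

Output 3.15% above potential → ỹ = 3.15.
i^T_t = 2.23 + 2.53 + 1.67 × (3.33 − 2.53) + 1.2 × 3.15
   = 2.23 + 2.53 + 1.336 + 3.78 = 9.88
i_t = 0.72 × 6.62 + 0.28 × 9.88 = 4.7664 + 2.7664 = 7.53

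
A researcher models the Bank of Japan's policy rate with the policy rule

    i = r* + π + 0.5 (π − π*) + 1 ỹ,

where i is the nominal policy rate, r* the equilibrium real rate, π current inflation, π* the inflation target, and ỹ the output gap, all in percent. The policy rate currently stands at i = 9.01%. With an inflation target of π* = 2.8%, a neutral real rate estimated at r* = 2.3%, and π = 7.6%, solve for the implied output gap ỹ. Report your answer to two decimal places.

-3.29%

1 ỹ = 9.01 − 2.3 − 7.6 − 0.5 × (7.6 − 2.8) = -3.29
ỹ = -3.29 / 1 = -3.29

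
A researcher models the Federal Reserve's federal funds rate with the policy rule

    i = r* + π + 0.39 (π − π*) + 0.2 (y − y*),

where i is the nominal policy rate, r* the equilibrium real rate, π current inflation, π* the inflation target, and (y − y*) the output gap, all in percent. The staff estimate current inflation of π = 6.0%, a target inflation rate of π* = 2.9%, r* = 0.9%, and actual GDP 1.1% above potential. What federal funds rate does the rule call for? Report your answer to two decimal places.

Output 1.1% above potential → (y − y*) = 1.1.
i = 0.9 + 6.0 + 0.39 × (6.0 − 2.9) + 0.2 × 1.1
   = 0.9 + 6 + 1.209 + 0.22 = 8.33

8.33%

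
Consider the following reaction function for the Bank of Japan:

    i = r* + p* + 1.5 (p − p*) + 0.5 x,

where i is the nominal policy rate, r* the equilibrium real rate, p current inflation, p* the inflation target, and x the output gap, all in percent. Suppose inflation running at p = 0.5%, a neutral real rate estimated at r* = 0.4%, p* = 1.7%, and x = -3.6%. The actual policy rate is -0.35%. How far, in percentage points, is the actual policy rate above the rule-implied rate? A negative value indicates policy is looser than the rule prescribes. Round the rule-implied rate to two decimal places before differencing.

i = 0.4 + 1.7 + 1.5 × (0.5 − 1.7) + 0.5 × (-3.6)
   = 0.4 + 1.7 − 1.8 − 1.8 = -1.50
Deviation = -0.35 − (-1.50) = 1.15 pp.

1.15 pp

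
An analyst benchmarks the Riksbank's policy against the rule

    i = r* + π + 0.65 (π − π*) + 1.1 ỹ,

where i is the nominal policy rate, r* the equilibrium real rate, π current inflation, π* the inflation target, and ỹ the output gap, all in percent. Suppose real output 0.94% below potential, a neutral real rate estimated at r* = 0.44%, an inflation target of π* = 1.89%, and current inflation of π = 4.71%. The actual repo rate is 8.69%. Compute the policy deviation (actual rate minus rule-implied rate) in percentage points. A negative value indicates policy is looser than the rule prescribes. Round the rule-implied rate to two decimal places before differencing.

2.74 pp

Output 0.94% below potential → ỹ = -0.94.
i = 0.44 + 4.71 + 0.65 × (4.71 − 1.89) + 1.1 × (-0.94)
   = 0.44 + 4.71 + 1.833 − 1.034 = 5.95
Deviation = 8.69 − 5.95 = 2.74 pp.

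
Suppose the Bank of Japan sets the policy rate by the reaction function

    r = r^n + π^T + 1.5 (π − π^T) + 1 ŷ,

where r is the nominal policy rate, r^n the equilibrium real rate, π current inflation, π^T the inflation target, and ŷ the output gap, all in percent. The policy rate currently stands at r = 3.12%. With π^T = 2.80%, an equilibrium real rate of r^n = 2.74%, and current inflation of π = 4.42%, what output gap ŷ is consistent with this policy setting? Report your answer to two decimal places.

1 ŷ = 3.12 − 2.74 − 2.80 − 1.5 × (4.42 − 2.80) = -4.85
ŷ = -4.85 / 1 = -4.85

-4.85%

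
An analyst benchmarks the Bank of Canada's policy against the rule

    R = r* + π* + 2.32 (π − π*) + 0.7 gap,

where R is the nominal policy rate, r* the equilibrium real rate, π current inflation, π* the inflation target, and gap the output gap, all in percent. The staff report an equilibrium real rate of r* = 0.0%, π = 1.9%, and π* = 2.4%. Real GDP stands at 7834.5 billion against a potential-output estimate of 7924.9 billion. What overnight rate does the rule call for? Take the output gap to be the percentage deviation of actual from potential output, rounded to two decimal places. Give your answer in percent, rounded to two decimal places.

0.44%

Output gap = 100 × (7834.5 − 7924.9) / 7924.9 = -1.14%.
R = 0.00 + 2.40 + 2.32 × (1.90 − 2.40) + 0.7 × (-1.14)
   = 0.00 + 2.4 − 1.16 − 0.798 = 0.44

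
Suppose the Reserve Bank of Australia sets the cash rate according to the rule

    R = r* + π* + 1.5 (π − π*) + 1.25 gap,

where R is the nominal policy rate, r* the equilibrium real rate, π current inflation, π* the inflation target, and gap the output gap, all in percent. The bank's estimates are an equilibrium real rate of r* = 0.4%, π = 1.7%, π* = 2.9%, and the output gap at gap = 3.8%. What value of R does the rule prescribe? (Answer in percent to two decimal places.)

R = 0.4 + 2.9 + 1.5 × (1.7 − 2.9) + 1.25 × 3.8
   = 0.4 + 2.9 − 1.8 + 4.75 = 6.25

6.25%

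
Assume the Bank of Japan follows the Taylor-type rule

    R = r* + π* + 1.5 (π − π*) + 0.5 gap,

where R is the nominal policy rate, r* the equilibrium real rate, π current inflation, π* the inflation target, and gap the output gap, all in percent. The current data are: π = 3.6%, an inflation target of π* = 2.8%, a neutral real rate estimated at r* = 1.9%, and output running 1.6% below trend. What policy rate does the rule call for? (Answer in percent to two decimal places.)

5.10%

Output 1.6% below potential → gap = -1.6.
R = 1.9 + 2.8 + 1.5 × (3.6 − 2.8) + 0.5 × (-1.6)
   = 1.9 + 2.8 + 1.2 − 0.8 = 5.10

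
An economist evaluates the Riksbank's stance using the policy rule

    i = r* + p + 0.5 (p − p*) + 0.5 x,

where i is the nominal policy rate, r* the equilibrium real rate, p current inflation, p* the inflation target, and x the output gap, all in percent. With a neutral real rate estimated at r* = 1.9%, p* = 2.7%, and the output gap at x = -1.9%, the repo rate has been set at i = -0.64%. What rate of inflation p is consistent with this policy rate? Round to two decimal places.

Collecting p: i = r* + (1 + 0.5) p − 0.5 p* + 0.5 x
1.5 p = -0.64 − 1.9 + 0.5 × 2.7 − 0.5 × (-1.9) = -0.24
p = -0.24 / 1.5 = -0.16

-0.16%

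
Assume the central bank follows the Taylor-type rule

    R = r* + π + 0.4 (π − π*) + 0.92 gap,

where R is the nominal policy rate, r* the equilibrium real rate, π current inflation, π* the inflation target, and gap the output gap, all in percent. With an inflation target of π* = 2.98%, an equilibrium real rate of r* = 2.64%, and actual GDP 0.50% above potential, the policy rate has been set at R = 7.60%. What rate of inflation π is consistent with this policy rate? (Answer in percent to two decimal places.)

Output 0.50% above potential → gap = 0.50.
Collecting π: R = r* + (1 + 0.4) π − 0.4 π* + 0.92 gap
1.4 π = 7.60 − 2.64 + 0.4 × 2.98 − 0.92 × 0.50 = 5.692
π = 5.692 / 1.4 = 4.07

4.07%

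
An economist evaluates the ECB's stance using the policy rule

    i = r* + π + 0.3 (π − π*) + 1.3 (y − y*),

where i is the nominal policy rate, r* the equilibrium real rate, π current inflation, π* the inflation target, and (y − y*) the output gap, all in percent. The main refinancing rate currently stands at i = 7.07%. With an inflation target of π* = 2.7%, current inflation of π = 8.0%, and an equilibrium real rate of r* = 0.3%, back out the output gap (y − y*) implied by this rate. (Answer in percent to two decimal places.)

1.3 (y − y*) = 7.07 − 0.3 − 8.0 − 0.3 × (8.0 − 2.7) = -2.82
(y − y*) = -2.82 / 1.3 = -2.17

-2.17%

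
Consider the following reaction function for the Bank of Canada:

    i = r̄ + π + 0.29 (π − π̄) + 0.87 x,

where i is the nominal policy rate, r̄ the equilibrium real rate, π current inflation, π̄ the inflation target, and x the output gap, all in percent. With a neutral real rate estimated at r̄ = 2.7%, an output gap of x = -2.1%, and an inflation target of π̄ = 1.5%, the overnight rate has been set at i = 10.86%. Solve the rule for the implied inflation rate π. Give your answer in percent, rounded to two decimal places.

8.08%

Collecting π: i = r̄ + (1 + 0.29) π − 0.29 π̄ + 0.87 x
1.29 π = 10.86 − 2.7 + 0.29 × 1.5 − 0.87 × (-2.1) = 10.422
π = 10.422 / 1.29 = 8.08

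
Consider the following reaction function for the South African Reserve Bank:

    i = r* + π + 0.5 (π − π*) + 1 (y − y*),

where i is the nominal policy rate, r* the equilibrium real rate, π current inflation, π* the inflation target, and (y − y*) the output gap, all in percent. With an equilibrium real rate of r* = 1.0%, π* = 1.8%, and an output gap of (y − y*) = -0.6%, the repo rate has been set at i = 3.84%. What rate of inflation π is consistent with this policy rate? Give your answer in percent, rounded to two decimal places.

2.89%

Collecting π: i = r* + (1 + 0.5) π − 0.5 π* + 1 (y − y*)
1.5 π = 3.84 − 1.0 + 0.5 × 1.8 − 1 × (-0.6) = 4.34
π = 4.34 / 1.5 = 2.89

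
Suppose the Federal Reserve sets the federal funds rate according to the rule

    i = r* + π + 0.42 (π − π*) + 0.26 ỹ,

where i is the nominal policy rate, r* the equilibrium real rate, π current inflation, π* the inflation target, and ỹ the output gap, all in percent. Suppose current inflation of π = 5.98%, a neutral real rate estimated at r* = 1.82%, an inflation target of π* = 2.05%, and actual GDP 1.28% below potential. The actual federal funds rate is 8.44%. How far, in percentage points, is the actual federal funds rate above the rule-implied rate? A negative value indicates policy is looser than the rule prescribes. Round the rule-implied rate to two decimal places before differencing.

-0.68 pp

Output 1.28% below potential → ỹ = -1.28.
i = 1.82 + 5.98 + 0.42 × (5.98 − 2.05) + 0.26 × (-1.28)
   = 1.82 + 5.98 + 1.6506 − 0.3328 = 9.12
Deviation = 8.44 − 9.12 = -0.68 pp.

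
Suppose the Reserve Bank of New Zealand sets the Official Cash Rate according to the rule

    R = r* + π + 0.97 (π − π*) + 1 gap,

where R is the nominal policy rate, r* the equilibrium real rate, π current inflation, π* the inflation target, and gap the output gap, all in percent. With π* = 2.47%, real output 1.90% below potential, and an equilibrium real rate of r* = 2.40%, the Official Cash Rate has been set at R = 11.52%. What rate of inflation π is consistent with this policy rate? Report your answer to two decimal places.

6.81%

Output 1.90% below potential → gap = -1.90.
Collecting π: R = r* + (1 + 0.97) π − 0.97 π* + 1 gap
1.97 π = 11.52 − 2.40 + 0.97 × 2.47 − 1 × (-1.90) = 13.4159
π = 13.4159 / 1.97 = 6.81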